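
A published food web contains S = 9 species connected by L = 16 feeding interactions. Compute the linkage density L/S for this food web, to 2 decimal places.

There are L = 16 links among S = 9 species.
L/S = 16/9 = 1.7778 ≈ 1.78.

L/S = 1.78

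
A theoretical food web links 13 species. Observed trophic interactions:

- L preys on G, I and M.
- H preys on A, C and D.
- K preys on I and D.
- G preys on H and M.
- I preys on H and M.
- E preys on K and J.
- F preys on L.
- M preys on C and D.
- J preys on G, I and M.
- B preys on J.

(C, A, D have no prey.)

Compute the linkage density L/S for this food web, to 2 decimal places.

There are L = 21 links among S = 13 species.
L/S = 21/13 = 1.6154 ≈ 1.62.

L/S = 1.62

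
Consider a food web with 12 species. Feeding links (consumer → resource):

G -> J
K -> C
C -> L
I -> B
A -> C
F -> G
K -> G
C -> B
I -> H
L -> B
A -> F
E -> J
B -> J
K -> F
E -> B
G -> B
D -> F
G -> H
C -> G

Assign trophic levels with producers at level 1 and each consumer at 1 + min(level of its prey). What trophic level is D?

H is a producer → level 1.
G eats H → level 2.
F eats G → level 3.
D eats F → level 4.
No prey of D is below level 3, so 4 is the minimum.

Trophic level 4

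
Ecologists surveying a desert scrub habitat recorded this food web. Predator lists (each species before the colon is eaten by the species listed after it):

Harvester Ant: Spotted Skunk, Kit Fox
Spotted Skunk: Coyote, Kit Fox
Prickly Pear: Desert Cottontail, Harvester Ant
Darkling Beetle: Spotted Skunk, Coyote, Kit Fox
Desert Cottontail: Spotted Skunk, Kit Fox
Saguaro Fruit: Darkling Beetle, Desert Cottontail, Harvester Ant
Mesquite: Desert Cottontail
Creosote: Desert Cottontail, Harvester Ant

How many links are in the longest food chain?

3 links

One longest chain: Saguaro Fruit → Darkling Beetle → Spotted Skunk → Coyote.
It has 4 species and 3 links.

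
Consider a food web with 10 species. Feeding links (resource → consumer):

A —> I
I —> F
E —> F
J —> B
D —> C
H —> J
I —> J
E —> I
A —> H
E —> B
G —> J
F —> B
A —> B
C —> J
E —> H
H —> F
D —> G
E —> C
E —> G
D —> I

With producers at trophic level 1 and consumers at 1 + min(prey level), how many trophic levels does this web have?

3

Producers (level 1): E, A, D.
Following each consumer down to its lowest-level prey: E → H → J (levels 1 through 3).
All prey of J (H 2, C 2, I 2, G 2) are at level 2 or above, so J is at level 1 + 2 = 3.
Every consumer has at least one prey at level 2 or below, so none exceeds level 3.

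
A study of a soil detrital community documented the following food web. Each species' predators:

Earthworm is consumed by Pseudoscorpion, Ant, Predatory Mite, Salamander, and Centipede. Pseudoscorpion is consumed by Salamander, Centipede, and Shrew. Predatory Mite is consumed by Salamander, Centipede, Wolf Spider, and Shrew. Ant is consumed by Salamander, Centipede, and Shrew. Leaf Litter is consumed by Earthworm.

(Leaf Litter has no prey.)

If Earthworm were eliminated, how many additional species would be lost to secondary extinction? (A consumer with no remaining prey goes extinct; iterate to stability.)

7

Remove Earthworm.
Round 1: Ant (all prey gone), Predatory Mite (all prey gone), Pseudoscorpion (all prey gone) → extinct.
Round 2: Centipede (all prey gone), Salamander (all prey gone), Wolf Spider (all prey gone), Shrew (all prey gone) → extinct.
No further losses. Total secondary extinctions: 7.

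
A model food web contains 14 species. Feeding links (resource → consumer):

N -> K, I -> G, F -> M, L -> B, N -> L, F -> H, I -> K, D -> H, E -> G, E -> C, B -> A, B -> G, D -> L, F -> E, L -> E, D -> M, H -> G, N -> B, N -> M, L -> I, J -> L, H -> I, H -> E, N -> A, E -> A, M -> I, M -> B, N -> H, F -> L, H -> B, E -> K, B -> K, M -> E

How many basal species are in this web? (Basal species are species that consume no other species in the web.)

4

Basal species (no prey listed): N, D, J, F.
Count: 4.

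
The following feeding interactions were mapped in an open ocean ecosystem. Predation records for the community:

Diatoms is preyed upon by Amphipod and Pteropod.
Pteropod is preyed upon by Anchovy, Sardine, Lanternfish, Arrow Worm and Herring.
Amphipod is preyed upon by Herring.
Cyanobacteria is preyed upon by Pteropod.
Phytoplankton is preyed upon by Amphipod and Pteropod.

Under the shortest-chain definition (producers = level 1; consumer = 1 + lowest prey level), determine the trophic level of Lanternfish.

Phytoplankton is a producer → level 1.
Pteropod eats Phytoplankton → level 2.
Lanternfish eats Pteropod → level 3.
No prey of Lanternfish is below level 2, so 3 is the minimum.

Trophic level 3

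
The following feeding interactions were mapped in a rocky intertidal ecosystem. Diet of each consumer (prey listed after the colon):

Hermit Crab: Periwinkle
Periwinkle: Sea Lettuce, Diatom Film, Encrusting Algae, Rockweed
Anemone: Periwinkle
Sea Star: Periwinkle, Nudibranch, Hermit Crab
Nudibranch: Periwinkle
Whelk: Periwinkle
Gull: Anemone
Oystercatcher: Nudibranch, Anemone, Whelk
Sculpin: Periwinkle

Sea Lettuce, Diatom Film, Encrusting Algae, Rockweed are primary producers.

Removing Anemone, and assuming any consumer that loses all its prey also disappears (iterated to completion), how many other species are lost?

Remove Anemone.
Round 1: Gull (all prey gone) → extinct.
No further losses. Total secondary extinctions: 1.

1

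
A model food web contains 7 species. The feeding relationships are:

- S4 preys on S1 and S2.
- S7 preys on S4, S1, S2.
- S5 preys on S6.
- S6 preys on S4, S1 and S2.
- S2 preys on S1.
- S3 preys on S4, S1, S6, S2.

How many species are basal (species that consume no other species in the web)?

1

Basal species (no prey listed): S1.
Count: 1.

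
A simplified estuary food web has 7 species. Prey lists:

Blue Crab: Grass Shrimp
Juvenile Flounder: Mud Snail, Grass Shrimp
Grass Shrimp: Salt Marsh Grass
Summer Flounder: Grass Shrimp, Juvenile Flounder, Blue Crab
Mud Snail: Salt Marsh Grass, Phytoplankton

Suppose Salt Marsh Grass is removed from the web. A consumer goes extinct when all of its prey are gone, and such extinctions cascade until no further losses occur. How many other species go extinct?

2

Remove Salt Marsh Grass.
Round 1: Grass Shrimp (all prey gone) → extinct.
Round 2: Blue Crab (all prey gone) → extinct.
No further losses. Total secondary extinctions: 2.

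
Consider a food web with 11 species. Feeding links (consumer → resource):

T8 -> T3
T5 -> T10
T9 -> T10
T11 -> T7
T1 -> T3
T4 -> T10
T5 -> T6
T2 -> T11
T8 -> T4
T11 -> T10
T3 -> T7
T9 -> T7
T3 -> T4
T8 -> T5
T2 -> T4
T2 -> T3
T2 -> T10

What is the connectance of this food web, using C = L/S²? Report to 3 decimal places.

C = 0.140

The web has S = 11 species and L = 17 feeding links.
C = L / S² = 17 / 121 = 0.1405 ≈ 0.140.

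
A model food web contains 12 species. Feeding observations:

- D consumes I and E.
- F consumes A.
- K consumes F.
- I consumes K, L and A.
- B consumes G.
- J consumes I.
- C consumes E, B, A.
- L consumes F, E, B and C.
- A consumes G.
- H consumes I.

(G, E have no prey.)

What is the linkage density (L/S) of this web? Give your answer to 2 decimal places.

L/S = 1.50

There are L = 18 links among S = 12 species.
L/S = 18/12 = 1.5000 ≈ 1.50.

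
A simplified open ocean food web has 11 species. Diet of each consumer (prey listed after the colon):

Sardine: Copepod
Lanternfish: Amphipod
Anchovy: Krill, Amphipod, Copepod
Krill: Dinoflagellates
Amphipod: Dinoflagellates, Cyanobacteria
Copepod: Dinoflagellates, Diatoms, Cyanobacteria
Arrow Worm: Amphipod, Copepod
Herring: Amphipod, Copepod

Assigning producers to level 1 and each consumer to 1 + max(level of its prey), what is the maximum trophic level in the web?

3

Producers (level 1): Dinoflagellates, Diatoms, Cyanobacteria.
Dinoflagellates → Amphipod → Lanternfish gives Lanternfish level 3.
No species has a prey at level 3, so no species reaches level 4.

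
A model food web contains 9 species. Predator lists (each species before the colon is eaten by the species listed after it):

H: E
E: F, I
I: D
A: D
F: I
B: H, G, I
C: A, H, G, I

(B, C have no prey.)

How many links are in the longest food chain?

One longest chain: B → H → E → F → I → D.
It has 6 species and 5 links.

5 links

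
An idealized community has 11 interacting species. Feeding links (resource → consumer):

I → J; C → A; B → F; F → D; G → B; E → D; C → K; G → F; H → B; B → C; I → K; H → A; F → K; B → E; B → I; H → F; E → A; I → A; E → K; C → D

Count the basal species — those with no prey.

2

Basal species (no prey listed): H, G.
Count: 2.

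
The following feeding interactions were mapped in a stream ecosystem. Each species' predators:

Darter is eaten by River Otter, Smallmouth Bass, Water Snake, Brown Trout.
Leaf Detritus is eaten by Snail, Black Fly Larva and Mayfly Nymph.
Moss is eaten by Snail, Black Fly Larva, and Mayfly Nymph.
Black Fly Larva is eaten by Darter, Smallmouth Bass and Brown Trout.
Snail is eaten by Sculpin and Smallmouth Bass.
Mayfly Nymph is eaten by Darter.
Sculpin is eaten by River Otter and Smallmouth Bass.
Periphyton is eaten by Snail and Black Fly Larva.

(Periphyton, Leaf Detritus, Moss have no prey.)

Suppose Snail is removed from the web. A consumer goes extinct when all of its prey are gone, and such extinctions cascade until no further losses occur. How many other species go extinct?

Remove Snail.
Round 1: Sculpin (all prey gone) → extinct.
No further losses. Total secondary extinctions: 1.

1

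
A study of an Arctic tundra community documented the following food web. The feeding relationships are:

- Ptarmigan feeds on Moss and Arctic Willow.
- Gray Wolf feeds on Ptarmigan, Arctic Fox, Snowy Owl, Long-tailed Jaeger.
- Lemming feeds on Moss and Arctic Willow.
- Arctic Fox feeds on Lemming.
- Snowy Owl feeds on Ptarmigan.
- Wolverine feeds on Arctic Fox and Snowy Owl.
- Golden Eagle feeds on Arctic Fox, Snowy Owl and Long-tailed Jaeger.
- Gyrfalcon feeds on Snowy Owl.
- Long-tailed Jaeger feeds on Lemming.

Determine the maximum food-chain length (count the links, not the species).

3 links

One longest chain: Arctic Willow → Lemming → Long-tailed Jaeger → Gray Wolf.
It has 4 species and 3 links.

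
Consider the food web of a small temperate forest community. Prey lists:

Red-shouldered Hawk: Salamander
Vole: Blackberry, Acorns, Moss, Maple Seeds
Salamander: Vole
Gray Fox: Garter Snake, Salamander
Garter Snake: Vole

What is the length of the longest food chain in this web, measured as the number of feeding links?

3 links

One longest chain: Blackberry → Vole → Garter Snake → Gray Fox.
It has 4 species and 3 links.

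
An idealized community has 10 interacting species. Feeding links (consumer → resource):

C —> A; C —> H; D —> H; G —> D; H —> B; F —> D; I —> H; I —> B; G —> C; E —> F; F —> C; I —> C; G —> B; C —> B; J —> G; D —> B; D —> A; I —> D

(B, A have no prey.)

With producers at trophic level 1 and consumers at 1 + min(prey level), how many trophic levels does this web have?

Producers (level 1): B, A.
Following each consumer down to its lowest-level prey: B → D → F → E (levels 1 through 4).
All prey of E (F 3) are at level 3 or above, so E is at level 1 + 3 = 4.
Every consumer has at least one prey at level 3 or below, so none exceeds level 4.

4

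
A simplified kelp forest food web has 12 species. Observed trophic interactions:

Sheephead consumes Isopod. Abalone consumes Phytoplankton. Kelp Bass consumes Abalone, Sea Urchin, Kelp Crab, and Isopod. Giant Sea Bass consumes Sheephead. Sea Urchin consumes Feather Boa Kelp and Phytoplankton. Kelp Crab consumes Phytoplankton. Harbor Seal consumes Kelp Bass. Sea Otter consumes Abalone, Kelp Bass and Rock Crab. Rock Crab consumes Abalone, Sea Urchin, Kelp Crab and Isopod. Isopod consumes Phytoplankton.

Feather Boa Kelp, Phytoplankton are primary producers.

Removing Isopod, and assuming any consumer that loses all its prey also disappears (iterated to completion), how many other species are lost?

Remove Isopod.
Round 1: Sheephead (all prey gone) → extinct.
Round 2: Giant Sea Bass (all prey gone) → extinct.
No further losses. Total secondary extinctions: 2.

2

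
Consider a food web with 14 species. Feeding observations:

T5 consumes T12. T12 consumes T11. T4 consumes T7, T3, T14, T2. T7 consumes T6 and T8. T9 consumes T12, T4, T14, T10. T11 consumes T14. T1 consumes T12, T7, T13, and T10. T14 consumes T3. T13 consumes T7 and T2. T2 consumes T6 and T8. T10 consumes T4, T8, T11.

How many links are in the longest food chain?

One longest chain: T3 → T14 → T11 → T12 → T9.
It has 5 species and 4 links.

4 links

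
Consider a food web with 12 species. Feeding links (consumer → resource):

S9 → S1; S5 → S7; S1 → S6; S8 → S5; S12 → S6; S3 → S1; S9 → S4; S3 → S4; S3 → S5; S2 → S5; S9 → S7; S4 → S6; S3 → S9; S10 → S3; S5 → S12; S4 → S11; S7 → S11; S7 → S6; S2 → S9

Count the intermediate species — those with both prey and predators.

7

Intermediate species (has both prey and predators): S1, S12, S7, S4, S9, S5, S3.
Count: 7.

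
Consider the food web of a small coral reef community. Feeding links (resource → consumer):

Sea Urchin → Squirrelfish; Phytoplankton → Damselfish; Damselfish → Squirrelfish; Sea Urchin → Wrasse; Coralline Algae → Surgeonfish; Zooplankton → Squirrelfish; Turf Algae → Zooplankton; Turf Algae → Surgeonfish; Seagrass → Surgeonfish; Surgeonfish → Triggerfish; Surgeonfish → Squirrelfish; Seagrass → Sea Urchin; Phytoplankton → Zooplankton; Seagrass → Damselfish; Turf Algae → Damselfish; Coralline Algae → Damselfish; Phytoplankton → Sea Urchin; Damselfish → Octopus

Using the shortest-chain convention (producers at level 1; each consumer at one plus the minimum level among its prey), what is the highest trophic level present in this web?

Producers (level 1): Seagrass, Turf Algae, Phytoplankton, Coralline Algae.
Following each consumer down to its lowest-level prey: Seagrass → Surgeonfish → Triggerfish (levels 1 through 3).
All prey of Triggerfish (Surgeonfish 2) are at level 2 or above, so Triggerfish is at level 1 + 2 = 3.
Every consumer has at least one prey at level 2 or below, so none exceeds level 3.

3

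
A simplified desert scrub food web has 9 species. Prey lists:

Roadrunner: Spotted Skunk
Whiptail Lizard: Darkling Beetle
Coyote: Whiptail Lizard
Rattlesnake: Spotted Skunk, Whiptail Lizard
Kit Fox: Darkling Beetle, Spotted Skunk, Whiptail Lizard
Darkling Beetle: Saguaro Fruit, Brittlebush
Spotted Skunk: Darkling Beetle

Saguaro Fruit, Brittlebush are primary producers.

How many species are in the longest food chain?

4 species

One longest chain: Saguaro Fruit → Darkling Beetle → Spotted Skunk → Roadrunner.
It has 4 species and 3 links.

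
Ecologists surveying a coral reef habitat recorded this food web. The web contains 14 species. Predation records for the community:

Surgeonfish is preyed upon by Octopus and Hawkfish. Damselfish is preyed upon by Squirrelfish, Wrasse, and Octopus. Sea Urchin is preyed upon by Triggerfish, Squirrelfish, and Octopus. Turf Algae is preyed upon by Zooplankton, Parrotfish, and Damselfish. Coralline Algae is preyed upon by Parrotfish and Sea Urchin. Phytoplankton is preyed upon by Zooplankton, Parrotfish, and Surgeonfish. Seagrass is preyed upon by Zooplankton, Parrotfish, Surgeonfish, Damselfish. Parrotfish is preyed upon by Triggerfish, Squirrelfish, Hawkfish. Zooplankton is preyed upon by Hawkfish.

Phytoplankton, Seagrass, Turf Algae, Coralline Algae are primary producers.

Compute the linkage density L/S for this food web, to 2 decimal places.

There are L = 24 links among S = 14 species.
L/S = 24/14 = 1.7143 ≈ 1.71.

L/S = 1.71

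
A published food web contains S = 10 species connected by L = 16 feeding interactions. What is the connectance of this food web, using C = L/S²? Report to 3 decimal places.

The web has S = 10 species and L = 16 feeding links.
C = L / S² = 16 / 100 = 0.1600 ≈ 0.160.

C = 0.160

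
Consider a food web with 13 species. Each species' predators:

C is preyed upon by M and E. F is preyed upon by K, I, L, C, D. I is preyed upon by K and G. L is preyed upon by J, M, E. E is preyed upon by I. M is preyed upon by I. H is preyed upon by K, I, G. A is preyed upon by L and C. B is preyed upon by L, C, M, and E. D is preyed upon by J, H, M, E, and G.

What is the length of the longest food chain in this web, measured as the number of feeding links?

4 links

One longest chain: A → L → E → I → G.
It has 5 species and 4 links.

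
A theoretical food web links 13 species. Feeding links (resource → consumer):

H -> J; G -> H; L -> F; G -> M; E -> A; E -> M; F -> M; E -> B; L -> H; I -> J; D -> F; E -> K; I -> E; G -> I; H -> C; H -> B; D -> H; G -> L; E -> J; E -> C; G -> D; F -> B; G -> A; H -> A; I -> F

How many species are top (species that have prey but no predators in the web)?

Top species (has prey, but nothing eats it): J, C, K, B, A, M.
Count: 6.

6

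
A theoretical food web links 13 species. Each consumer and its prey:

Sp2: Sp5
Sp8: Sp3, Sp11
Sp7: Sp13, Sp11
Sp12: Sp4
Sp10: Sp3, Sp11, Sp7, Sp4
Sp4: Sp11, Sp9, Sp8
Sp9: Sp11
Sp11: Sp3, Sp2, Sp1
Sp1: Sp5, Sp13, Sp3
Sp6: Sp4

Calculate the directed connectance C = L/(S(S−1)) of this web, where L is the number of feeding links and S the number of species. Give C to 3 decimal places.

The web has S = 13 species and L = 21 feeding links.
C = L / (S(S−1)) = 21 / 156 = 0.1346 ≈ 0.135.

C = 0.135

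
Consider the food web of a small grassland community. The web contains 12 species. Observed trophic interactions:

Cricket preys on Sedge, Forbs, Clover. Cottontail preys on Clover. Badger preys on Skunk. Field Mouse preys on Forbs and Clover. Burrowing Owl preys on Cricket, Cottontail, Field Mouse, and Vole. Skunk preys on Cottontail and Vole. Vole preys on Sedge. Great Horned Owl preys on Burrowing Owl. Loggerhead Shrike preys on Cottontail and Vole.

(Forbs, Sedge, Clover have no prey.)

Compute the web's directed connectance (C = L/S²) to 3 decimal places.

C = 0.118

The web has S = 12 species and L = 17 feeding links.
C = L / S² = 17 / 144 = 0.1181 ≈ 0.118.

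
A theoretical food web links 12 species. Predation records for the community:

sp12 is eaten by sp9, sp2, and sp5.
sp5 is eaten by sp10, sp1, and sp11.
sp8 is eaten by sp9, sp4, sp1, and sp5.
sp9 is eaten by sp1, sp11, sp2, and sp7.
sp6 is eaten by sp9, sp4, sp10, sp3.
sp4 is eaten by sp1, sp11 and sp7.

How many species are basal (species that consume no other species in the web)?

Basal species (no prey listed): sp8, sp12, sp6.
Count: 3.

3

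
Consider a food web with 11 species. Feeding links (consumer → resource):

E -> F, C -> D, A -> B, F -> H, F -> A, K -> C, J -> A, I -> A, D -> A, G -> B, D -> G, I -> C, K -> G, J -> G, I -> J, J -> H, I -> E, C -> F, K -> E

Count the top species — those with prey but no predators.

2

Top species (has prey, but nothing eats it): K, I.
Count: 2.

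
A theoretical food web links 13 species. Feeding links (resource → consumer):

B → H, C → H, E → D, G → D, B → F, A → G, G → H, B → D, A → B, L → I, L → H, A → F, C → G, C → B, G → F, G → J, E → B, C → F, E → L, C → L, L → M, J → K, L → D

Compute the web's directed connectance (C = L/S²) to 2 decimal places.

The web has S = 13 species and L = 23 feeding links.
C = L / S² = 23 / 169 = 0.1361 ≈ 0.14.

C = 0.14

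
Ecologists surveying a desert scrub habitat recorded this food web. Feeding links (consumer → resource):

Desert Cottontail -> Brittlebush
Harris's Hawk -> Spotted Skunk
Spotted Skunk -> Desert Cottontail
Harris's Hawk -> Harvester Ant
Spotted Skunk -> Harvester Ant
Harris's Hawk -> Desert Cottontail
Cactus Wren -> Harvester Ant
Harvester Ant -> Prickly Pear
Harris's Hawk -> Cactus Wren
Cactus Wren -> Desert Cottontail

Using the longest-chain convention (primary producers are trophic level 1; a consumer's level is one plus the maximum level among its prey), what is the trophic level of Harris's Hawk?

Trophic level 4

Prickly Pear is a producer → level 1.
Harvester Ant eats Prickly Pear → level 2.
Spotted Skunk eats Harvester Ant (level 2); other prey at levels: Desert Cottontail 2 → level 3.
Harris's Hawk eats Spotted Skunk (level 3); other prey at levels: Harvester Ant 2, Desert Cottontail 2, Cactus Wren 3 → level 4.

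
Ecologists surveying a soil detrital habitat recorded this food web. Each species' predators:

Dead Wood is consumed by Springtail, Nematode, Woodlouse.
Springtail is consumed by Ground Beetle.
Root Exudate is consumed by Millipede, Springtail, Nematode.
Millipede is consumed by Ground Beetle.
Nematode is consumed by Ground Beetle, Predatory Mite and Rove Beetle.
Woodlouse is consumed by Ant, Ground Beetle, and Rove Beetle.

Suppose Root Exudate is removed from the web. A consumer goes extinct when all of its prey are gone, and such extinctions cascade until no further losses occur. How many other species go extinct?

1

Remove Root Exudate.
Round 1: Millipede (all prey gone) → extinct.
No further losses. Total secondary extinctions: 1.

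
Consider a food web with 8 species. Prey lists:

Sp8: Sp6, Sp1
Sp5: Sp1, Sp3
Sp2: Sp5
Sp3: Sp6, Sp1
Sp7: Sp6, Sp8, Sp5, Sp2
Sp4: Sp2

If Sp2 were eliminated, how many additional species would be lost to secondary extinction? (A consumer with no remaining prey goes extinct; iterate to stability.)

Remove Sp2.
Round 1: Sp4 (all prey gone) → extinct.
No further losses. Total secondary extinctions: 1.

1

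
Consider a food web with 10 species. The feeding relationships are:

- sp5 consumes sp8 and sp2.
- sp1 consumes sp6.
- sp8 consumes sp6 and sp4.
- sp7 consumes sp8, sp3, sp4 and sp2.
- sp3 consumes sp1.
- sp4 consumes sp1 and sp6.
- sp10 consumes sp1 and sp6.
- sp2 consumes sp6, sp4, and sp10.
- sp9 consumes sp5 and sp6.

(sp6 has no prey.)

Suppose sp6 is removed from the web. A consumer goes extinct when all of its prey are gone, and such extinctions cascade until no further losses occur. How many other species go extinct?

9

Remove sp6.
Round 1: sp1 (all prey gone) → extinct.
Round 2: sp3 (all prey gone), sp4 (all prey gone), sp10 (all prey gone) → extinct.
Round 3: sp2 (all prey gone), sp8 (all prey gone) → extinct.
Round 4: sp5 (all prey gone), sp7 (all prey gone) → extinct.
Round 5: sp9 (all prey gone) → extinct.
No further losses. Total secondary extinctions: 9.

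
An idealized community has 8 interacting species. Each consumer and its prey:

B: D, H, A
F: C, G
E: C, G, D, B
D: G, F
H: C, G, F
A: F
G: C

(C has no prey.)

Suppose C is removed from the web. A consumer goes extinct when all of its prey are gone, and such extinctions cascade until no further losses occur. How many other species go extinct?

7

Remove C.
Round 1: G (all prey gone) → extinct.
Round 2: F (all prey gone) → extinct.
Round 3: D (all prey gone), H (all prey gone), A (all prey gone) → extinct.
Round 4: B (all prey gone) → extinct.
Round 5: E (all prey gone) → extinct.
No further losses. Total secondary extinctions: 7.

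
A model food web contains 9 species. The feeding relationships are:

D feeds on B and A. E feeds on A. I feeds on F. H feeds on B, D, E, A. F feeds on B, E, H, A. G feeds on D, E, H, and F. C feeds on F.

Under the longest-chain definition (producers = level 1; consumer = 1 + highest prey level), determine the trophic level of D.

Trophic level 2

A is a producer → level 1.
D eats A (level 1); other prey at levels: B 1 → level 2.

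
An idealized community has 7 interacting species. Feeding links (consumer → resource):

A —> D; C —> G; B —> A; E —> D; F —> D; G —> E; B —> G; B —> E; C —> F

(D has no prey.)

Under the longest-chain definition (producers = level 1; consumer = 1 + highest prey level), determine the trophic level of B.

D is a producer → level 1.
E eats D → level 2.
G eats E → level 3.
B eats G (level 3); other prey at levels: E 2, A 2 → level 4.

Trophic level 4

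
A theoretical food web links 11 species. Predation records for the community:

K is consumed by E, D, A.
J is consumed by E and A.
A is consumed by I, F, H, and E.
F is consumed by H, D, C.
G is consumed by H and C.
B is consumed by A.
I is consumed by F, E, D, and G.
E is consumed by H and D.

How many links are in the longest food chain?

One longest chain: B → A → I → F → D.
It has 5 species and 4 links.

4 links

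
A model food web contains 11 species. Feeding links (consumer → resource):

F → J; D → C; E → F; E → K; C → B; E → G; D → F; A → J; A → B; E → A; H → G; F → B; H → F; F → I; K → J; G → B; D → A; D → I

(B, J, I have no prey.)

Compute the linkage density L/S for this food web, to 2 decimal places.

L/S = 1.64

There are L = 18 links among S = 11 species.
L/S = 18/11 = 1.6364 ≈ 1.64.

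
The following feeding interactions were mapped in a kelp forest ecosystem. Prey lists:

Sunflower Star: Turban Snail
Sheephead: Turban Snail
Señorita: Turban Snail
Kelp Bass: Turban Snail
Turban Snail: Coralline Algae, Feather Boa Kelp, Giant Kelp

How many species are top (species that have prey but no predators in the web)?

4

Top species (has prey, but nothing eats it): Sunflower Star, Señorita, Sheephead, Kelp Bass.
Count: 4.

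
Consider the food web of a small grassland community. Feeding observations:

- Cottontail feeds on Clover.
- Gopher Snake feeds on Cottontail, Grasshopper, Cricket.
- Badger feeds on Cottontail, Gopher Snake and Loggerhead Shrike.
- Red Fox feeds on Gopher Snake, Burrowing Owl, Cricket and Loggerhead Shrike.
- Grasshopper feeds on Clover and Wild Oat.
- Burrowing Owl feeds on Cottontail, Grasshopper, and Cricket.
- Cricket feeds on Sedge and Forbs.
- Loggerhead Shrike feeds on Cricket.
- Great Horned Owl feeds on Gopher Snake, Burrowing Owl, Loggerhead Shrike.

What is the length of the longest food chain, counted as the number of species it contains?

4 species

One longest chain: Wild Oat → Grasshopper → Burrowing Owl → Red Fox.
It has 4 species and 3 links.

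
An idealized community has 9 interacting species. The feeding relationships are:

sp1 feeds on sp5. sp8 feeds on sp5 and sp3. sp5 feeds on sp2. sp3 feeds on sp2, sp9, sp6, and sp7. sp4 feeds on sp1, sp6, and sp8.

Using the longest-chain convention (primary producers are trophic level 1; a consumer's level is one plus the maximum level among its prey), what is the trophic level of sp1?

Trophic level 3

sp2 is a producer → level 1.
sp5 eats sp2 → level 2.
sp1 eats sp5 → level 3.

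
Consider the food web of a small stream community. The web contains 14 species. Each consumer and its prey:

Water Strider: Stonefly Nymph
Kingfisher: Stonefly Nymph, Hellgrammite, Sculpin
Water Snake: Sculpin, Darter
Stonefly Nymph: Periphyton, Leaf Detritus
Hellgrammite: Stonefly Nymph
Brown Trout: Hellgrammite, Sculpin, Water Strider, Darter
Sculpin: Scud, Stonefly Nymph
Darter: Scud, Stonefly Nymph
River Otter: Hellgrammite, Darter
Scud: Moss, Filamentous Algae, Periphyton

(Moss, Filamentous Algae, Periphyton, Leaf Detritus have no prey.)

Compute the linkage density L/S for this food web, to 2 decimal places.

There are L = 22 links among S = 14 species.
L/S = 22/14 = 1.5714 ≈ 1.57.

L/S = 1.57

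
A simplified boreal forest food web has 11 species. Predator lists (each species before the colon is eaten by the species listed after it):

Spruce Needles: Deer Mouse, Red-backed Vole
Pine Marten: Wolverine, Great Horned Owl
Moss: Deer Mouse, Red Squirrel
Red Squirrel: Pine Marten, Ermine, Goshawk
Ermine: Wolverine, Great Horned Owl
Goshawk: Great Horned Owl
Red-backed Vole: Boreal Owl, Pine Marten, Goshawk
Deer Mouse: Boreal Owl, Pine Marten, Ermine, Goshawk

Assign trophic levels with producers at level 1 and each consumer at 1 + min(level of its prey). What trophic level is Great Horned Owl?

Moss is a producer → level 1.
Deer Mouse eats Moss → level 2.
Goshawk eats Deer Mouse → level 3.
Great Horned Owl eats Goshawk → level 4.
No prey of Great Horned Owl is below level 3, so 4 is the minimum.

Trophic level 4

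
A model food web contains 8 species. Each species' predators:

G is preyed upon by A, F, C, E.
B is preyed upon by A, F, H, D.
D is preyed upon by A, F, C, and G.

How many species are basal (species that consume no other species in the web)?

Basal species (no prey listed): B.
Count: 1.

1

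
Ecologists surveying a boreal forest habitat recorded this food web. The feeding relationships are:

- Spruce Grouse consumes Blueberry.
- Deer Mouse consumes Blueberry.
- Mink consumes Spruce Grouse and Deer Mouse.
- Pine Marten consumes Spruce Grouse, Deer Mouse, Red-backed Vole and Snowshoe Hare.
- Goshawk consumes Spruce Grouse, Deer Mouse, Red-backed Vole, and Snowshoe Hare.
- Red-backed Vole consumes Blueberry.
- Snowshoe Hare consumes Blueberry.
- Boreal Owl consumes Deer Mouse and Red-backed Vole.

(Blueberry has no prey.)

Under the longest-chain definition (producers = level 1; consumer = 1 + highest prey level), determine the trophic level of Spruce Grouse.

Trophic level 2

Blueberry is a producer → level 1.
Spruce Grouse eats Blueberry → level 2.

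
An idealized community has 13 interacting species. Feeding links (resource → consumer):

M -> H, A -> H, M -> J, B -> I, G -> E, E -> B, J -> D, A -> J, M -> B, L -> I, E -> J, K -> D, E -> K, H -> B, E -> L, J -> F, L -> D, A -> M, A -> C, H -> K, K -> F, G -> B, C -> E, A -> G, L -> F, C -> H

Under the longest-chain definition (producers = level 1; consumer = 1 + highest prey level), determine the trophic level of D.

A is a producer → level 1.
G eats A → level 2.
E eats G (level 2); other prey at levels: C 2 → level 3.
J eats E (level 3); other prey at levels: A 1, M 2 → level 4.
D eats J (level 4); other prey at levels: L 4, K 4 → level 5.

Trophic level 5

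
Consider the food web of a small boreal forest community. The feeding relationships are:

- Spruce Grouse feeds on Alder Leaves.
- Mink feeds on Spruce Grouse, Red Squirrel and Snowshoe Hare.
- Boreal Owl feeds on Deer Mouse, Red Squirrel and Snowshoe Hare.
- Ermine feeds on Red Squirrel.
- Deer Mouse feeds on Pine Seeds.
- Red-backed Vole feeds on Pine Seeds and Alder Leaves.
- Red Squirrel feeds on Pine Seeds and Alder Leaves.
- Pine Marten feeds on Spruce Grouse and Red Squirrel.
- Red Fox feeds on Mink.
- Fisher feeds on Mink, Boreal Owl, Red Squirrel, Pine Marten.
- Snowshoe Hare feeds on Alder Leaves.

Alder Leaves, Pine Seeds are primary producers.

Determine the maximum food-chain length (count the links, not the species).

One longest chain: Alder Leaves → Spruce Grouse → Mink → Fisher.
It has 4 species and 3 links.

3 links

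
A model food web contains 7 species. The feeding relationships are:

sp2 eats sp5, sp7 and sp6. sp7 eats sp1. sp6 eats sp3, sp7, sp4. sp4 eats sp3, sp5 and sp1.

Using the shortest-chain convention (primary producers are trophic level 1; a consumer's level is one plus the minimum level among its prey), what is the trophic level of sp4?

Trophic level 2

sp3 is a producer → level 1.
sp4 eats sp3 → level 2.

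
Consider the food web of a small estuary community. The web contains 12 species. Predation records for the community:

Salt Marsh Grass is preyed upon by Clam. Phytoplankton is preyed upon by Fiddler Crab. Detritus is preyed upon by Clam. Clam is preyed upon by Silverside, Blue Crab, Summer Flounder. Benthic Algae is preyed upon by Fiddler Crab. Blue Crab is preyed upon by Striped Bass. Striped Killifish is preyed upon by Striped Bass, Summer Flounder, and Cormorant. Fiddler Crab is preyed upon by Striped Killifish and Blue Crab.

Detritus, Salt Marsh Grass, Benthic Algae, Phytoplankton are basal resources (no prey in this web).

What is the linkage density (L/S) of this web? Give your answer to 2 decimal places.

L/S = 1.08

There are L = 13 links among S = 12 species.
L/S = 13/12 = 1.0833 ≈ 1.08.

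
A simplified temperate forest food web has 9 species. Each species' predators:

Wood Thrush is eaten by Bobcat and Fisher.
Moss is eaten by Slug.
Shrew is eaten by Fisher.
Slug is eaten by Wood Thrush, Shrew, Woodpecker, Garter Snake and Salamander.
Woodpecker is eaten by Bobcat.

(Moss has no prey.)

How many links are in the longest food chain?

One longest chain: Moss → Slug → Wood Thrush → Fisher.
It has 4 species and 3 links.

3 links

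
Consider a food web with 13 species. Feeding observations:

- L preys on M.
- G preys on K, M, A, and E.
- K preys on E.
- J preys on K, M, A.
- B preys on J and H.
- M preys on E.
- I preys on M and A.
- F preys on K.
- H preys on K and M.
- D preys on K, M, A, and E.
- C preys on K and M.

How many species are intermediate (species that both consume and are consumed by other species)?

Intermediate species (has both prey and predators): K, M, H, J.
Count: 4.

4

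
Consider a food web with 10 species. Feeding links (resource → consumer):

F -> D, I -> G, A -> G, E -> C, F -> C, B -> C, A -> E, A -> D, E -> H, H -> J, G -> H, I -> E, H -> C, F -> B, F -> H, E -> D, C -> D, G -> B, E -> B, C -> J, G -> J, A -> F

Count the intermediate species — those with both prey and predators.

Intermediate species (has both prey and predators): E, G, F, H, B, C.
Count: 6.

6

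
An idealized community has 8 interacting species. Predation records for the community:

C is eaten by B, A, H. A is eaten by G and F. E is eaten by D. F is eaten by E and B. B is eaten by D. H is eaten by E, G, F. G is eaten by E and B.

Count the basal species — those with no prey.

Basal species (no prey listed): C.
Count: 1.

1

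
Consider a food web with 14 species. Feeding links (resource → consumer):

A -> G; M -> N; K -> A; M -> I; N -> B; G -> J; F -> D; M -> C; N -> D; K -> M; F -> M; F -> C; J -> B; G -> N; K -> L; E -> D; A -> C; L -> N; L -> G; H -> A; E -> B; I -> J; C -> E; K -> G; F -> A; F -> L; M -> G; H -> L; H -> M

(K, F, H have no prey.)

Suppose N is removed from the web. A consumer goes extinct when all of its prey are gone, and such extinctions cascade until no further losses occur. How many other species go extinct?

0

Remove N.
Every predator of it retains at least one other prey: B still has E, J; D still has F, E.
No consumer loses all prey, so no secondary extinctions occur.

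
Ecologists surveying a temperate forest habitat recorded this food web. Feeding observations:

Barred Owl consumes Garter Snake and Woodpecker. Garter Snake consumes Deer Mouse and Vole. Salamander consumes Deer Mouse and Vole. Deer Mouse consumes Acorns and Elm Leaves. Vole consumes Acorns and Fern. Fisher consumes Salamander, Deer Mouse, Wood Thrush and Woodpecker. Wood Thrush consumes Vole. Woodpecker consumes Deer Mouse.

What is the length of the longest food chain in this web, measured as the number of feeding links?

3 links

One longest chain: Acorns → Deer Mouse → Garter Snake → Barred Owl.
It has 4 species and 3 links.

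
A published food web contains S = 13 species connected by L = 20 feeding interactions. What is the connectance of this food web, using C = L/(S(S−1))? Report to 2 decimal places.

The web has S = 13 species and L = 20 feeding links.
C = L / (S(S−1)) = 20 / 156 = 0.1282 ≈ 0.13.

C = 0.13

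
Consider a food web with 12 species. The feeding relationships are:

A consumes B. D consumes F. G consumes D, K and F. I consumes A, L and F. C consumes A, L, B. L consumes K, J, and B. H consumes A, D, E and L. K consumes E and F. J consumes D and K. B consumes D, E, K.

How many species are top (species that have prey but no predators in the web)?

Top species (has prey, but nothing eats it): G, I, C, H.
Count: 4.

4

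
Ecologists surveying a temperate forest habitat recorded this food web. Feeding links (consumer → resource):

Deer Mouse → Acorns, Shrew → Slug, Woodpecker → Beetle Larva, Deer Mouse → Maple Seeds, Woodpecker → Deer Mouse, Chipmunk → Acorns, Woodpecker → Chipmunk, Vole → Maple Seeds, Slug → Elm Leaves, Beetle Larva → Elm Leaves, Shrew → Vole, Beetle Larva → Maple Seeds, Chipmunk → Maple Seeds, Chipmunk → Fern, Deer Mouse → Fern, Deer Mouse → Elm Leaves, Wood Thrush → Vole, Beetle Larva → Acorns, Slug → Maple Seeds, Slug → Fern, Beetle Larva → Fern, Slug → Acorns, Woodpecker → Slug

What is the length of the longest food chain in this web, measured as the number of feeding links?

One longest chain: Maple Seeds → Vole → Wood Thrush.
It has 3 species and 2 links.

2 links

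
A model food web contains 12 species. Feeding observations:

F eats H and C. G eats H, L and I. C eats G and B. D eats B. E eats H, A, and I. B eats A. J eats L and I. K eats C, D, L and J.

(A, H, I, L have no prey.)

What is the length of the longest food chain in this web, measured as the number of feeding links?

3 links

One longest chain: A → B → C → F.
It has 4 species and 3 links.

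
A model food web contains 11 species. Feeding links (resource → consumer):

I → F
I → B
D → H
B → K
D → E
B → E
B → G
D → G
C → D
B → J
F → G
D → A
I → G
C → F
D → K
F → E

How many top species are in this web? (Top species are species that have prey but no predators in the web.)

6

Top species (has prey, but nothing eats it): H, E, J, G, K, A.
Count: 6.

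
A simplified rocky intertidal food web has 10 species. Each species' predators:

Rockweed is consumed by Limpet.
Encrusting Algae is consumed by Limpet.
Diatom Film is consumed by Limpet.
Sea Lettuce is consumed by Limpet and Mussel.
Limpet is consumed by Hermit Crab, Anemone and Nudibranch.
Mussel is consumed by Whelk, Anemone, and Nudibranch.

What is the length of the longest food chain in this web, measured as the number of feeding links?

One longest chain: Sea Lettuce → Mussel → Anemone.
It has 3 species and 2 links.

2 links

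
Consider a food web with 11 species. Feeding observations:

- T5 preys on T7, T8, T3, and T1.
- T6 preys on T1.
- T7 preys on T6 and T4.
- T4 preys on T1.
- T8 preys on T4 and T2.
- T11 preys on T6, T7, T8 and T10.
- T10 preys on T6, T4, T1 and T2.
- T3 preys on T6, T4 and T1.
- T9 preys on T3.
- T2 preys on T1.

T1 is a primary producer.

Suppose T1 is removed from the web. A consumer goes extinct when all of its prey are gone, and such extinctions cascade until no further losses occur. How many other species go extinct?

Remove T1.
Round 1: T4 (all prey gone), T2 (all prey gone), T6 (all prey gone) → extinct.
Round 2: T10 (all prey gone), T3 (all prey gone), T8 (all prey gone), T7 (all prey gone) → extinct.
Round 3: T5 (all prey gone), T11 (all prey gone), T9 (all prey gone) → extinct.
No further losses. Total secondary extinctions: 10.

10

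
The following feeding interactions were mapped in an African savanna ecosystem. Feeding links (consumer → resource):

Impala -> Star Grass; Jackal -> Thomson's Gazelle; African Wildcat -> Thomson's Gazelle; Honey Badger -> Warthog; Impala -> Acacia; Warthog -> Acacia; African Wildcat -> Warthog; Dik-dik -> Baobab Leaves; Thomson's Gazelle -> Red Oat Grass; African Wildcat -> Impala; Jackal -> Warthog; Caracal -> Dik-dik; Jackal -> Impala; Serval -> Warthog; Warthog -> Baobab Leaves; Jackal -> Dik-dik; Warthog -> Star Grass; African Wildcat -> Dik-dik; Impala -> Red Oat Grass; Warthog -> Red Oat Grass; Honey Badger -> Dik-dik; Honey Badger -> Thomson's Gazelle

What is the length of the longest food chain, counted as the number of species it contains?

One longest chain: Star Grass → Warthog → African Wildcat.
It has 3 species and 2 links.

3 species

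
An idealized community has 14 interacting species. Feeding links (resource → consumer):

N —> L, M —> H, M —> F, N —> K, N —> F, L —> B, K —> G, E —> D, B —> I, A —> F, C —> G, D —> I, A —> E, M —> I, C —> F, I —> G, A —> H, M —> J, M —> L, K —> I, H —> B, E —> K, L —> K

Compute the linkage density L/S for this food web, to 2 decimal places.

There are L = 23 links among S = 14 species.
L/S = 23/14 = 1.6429 ≈ 1.64.

L/S = 1.64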